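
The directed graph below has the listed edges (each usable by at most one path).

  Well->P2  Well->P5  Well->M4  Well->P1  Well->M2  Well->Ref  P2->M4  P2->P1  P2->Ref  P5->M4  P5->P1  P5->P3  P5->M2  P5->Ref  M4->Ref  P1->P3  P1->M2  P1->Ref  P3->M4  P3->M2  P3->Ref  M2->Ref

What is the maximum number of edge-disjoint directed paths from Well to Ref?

Assign every edge capacity 1; by Menger, the answer equals the max flow.
Path Well→Ref (+1); total 1.
Path Well→P2→Ref (+1); total 2.
Path Well→P5→Ref (+1); total 3.
Path Well→M4→Ref (+1); total 4.
Path Well→P1→Ref (+1); total 5.
Path Well→M2→Ref (+1); total 6.
No residual Well→Ref path; max flow = 6.
Certifying cut of size 6: {Well→M2, Well→M4, Well→P1, Well→P2, Well→P5, Well→Ref}.

6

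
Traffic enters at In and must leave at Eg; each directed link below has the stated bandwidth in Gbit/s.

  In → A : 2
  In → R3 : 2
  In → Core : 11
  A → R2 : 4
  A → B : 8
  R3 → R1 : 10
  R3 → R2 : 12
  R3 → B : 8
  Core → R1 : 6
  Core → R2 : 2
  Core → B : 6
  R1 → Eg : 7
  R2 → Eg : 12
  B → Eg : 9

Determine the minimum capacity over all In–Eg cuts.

Augment In→A→R2→Eg: bottleneck 2, flow now 2.
Augment In→R3→R1→Eg: bottleneck 2, flow now 4.
Augment In→Core→R1→Eg: bottleneck 5, flow now 9.
Augment In→Core→R2→Eg: bottleneck 2, flow now 11.
Augment In→Core→B→Eg: bottleneck 4, flow now 15.
No augmenting path remains; maximum flow = 15.
By max-flow min-cut, the minimum cut capacity equals the max flow.
In the residual graph, reachable from In: {In}.
Min-cut edges: In→A (2), In→R3 (2), In→Core (11); capacity 2 + 2 + 11 = 15.

15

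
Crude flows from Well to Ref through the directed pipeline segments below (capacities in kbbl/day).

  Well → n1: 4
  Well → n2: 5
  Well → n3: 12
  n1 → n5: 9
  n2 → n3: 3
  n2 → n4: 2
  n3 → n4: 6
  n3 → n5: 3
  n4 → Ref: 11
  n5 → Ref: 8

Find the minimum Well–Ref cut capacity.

Augment Well→n1→n5→Ref: bottleneck 4, flow now 4.
Augment Well→n2→n4→Ref: bottleneck 2, flow now 6.
Augment Well→n3→n4→Ref: bottleneck 6, flow now 12.
Augment Well→n3→n5→Ref: bottleneck 3, flow now 15.
No augmenting path remains; maximum flow = 15.
By max-flow min-cut, the minimum cut capacity equals the max flow.
In the residual graph, reachable from Well: {Well, n2, n3}.
Min-cut edges: Well→n1 (4), n2→n4 (2), n3→n4 (6), n3→n5 (3); capacity 4 + 2 + 6 + 3 = 15.

15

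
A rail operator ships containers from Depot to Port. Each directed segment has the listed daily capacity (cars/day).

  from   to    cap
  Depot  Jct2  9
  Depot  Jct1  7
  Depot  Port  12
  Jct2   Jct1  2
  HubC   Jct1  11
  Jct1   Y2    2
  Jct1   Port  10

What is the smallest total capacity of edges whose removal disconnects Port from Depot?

21

Augment Depot→Port: bottleneck 12, flow now 12.
Augment Depot→Jct1→Port: bottleneck 7, flow now 19.
Augment Depot→Jct2→Jct1→Port: bottleneck 2, flow now 21.
No augmenting path remains; maximum flow = 21.
By max-flow min-cut, the minimum cut capacity equals the max flow.
In the residual graph, reachable from Depot: {Depot, Jct2}.
Min-cut edges: Depot→Jct1 (7), Depot→Port (12), Jct2→Jct1 (2); capacity 7 + 12 + 2 = 21.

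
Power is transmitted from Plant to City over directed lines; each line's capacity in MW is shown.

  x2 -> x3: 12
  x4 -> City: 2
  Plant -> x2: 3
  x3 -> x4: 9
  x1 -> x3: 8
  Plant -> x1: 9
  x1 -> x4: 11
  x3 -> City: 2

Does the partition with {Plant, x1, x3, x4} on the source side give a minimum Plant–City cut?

No — its capacity is 7, but the minimum cut has capacity 4.

Given cut capacity: 3 + 2 + 2 = 7.
Augment Plant→x1→x3→City: bottleneck 2, flow now 2.
Augment Plant→x1→x4→City: bottleneck 2, flow now 4.
No augmenting path remains; maximum flow = 4.
In the residual graph, reachable from Plant: {Plant, x1, x2, x3, x4}.
Min-cut edges: x3→City (2), x4→City (2); capacity 2 + 2 = 4.
Cut capacity 7 exceeds the max flow 4, so it is not minimum.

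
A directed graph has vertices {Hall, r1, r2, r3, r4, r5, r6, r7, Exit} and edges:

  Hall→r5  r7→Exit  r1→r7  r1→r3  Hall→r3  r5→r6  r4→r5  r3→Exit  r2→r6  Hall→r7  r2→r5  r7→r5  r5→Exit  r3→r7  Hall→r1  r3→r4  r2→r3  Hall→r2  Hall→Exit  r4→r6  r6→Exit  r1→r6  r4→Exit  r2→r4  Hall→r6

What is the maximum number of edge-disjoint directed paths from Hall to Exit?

6

Assign every edge capacity 1; by Menger, the answer equals the max flow.
Path Hall→Exit (+1); total 1.
Path Hall→r3→Exit (+1); total 2.
Path Hall→r5→Exit (+1); total 3.
Path Hall→r6→Exit (+1); total 4.
Path Hall→r7→Exit (+1); total 5.
Path Hall→r2→r4→Exit (+1); total 6.
No residual Hall→Exit path; max flow = 6.
Certifying cut of size 6: {Hall→Exit, r3→Exit, r4→Exit, r5→Exit, r6→Exit, r7→Exit}.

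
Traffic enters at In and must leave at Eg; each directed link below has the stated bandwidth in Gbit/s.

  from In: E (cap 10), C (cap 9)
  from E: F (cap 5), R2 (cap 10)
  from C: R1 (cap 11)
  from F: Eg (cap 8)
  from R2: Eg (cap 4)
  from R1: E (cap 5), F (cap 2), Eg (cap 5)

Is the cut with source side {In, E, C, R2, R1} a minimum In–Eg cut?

Yes — it is a minimum cut (capacity 16).

Given cut capacity: 5 + 4 + 2 + 5 = 16.
Augment In→E→F→Eg: bottleneck 5, flow now 5.
Augment In→E→R2→Eg: bottleneck 4, flow now 9.
Augment In→C→R1→Eg: bottleneck 5, flow now 14.
Augment In→C→R1→F→Eg: bottleneck 2, flow now 16.
No augmenting path remains; maximum flow = 16.
Cut capacity 16 equals the max flow, so it is a minimum cut.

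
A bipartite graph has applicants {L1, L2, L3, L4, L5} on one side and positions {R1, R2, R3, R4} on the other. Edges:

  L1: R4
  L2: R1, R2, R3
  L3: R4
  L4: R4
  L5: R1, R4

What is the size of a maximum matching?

Unit-capacity flow: source→left, listed edges, right→sink; max matching = max flow.
Augmenting path L1→R4 (+1); matched 1.
Augmenting path L2→R1 (+1); matched 2.
Augmenting path L5→R1→L2→R2 (+1); matched 3.
No augmenting path remains; maximum matching = 3.
König certificate: {L2, L5, R4} is a vertex cover of size 3 (every listed pair touches it), so no matching can be larger.

3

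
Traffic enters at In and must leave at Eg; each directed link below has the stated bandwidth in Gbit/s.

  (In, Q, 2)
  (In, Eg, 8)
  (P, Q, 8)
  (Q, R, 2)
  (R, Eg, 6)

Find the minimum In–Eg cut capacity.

10

Augment In→Eg: bottleneck 8, flow now 8.
Augment In→Q→R→Eg: bottleneck 2, flow now 10.
No augmenting path remains; maximum flow = 10.
By max-flow min-cut, the minimum cut capacity equals the max flow.
In the residual graph, reachable from In: {In}.
Min-cut edges: In→Q (2), In→Eg (8); capacity 2 + 8 = 10.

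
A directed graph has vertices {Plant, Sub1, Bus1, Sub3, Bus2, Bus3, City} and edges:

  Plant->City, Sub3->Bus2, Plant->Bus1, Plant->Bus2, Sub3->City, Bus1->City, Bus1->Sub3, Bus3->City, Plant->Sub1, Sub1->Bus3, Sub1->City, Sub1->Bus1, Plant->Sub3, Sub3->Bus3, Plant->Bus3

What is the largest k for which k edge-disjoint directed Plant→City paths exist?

5

Assign every edge capacity 1; by Menger, the answer equals the max flow.
Path Plant→City (+1); total 1.
Path Plant→Sub1→City (+1); total 2.
Path Plant→Bus1→City (+1); total 3.
Path Plant→Sub3→City (+1); total 4.
Path Plant→Bus3→City (+1); total 5.
No residual Plant→City path; max flow = 5.
Certifying cut of size 5: {Plant→Bus1, Plant→Bus3, Plant→City, Plant→Sub1, Plant→Sub3}.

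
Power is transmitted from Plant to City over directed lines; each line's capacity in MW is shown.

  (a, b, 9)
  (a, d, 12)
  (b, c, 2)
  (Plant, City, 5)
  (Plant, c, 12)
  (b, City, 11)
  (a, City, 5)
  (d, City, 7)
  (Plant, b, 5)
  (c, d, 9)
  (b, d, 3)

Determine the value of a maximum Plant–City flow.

17

Augment Plant→City: bottleneck 5, flow now 5.
Augment Plant→b→City: bottleneck 5, flow now 10.
Augment Plant→c→d→City: bottleneck 7, flow now 17.
No augmenting path remains; maximum flow = 17.
In the residual graph, reachable from Plant: {Plant, c, d}.
Min-cut edges: Plant→b (5), Plant→City (5), d→City (7); capacity 5 + 5 + 7 = 17.
This cut is saturated, so no flow can exceed 17.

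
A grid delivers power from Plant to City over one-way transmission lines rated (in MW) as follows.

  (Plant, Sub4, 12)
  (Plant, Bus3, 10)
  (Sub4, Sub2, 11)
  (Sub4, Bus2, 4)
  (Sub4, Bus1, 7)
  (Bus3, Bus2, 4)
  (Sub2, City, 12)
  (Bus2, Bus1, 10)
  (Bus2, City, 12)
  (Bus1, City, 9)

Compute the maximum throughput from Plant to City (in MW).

16

Augment Plant→Sub4→Sub2→City: bottleneck 11, flow now 11.
Augment Plant→Sub4→Bus2→City: bottleneck 1, flow now 12.
Augment Plant→Bus3→Bus2→City: bottleneck 4, flow now 16.
No augmenting path remains; maximum flow = 16.
In the residual graph, reachable from Plant: {Plant, Bus3}.
Min-cut edges: Plant→Sub4 (12), Bus3→Bus2 (4); capacity 12 + 4 = 16.
This cut is saturated, so no flow can exceed 16.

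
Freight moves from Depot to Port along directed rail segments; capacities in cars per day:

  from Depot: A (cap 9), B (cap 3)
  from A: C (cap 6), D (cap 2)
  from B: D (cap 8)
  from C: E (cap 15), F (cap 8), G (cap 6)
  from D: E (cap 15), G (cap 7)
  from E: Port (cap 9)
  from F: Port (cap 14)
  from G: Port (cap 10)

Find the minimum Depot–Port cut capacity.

11

Augment Depot→A→C→E→Port: bottleneck 6, flow now 6.
Augment Depot→A→D→E→Port: bottleneck 2, flow now 8.
Augment Depot→B→D→E→Port: bottleneck 1, flow now 9.
Augment Depot→B→D→G→Port: bottleneck 2, flow now 11.
No augmenting path remains; maximum flow = 11.
By max-flow min-cut, the minimum cut capacity equals the max flow.
In the residual graph, reachable from Depot: {Depot, A}.
Min-cut edges: Depot→B (3), A→C (6), A→D (2); capacity 3 + 6 + 2 = 11.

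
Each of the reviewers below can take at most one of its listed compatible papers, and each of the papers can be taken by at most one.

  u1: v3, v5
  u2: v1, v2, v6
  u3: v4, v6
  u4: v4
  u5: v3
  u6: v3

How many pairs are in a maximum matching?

5

Unit-capacity flow: source→left, listed edges, right→sink; max matching = max flow.
Augmenting path u1→v3 (+1); matched 1.
Augmenting path u2→v1 (+1); matched 2.
Augmenting path u3→v4 (+1); matched 3.
Augmenting path u4→v4→u3→v6 (+1); matched 4.
Augmenting path u5→v3→u1→v5 (+1); matched 5.
No augmenting path remains; maximum matching = 5.
König certificate: {u1, u2, u3, u4, v3} is a vertex cover of size 5 (every listed pair touches it), so no matching can be larger.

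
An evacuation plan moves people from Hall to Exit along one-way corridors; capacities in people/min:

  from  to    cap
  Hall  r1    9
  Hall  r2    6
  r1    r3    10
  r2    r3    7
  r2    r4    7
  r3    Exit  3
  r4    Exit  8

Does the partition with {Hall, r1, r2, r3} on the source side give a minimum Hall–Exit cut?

No — its capacity is 10, but the minimum cut has capacity 9.

Given cut capacity: 7 + 3 = 10.
Augment Hall→r1→r3→Exit: bottleneck 3, flow now 3.
Augment Hall→r2→r4→Exit: bottleneck 6, flow now 9.
No augmenting path remains; maximum flow = 9.
In the residual graph, reachable from Hall: {Hall, r1, r3}.
Min-cut edges: Hall→r2 (6), r3→Exit (3); capacity 6 + 3 = 9.
Cut capacity 10 exceeds the max flow 9, so it is not minimum.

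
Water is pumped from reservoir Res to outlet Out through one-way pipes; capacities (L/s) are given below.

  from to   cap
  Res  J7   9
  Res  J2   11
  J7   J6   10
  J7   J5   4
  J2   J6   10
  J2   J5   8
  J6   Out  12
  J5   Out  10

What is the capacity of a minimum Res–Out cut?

Augment Res→J7→J6→Out: bottleneck 9, flow now 9.
Augment Res→J2→J6→Out: bottleneck 3, flow now 12.
Augment Res→J2→J5→Out: bottleneck 8, flow now 20.
No augmenting path remains; maximum flow = 20.
By max-flow min-cut, the minimum cut capacity equals the max flow.
In the residual graph, reachable from Res: {Res}.
Min-cut edges: Res→J7 (9), Res→J2 (11); capacity 9 + 11 = 20.

20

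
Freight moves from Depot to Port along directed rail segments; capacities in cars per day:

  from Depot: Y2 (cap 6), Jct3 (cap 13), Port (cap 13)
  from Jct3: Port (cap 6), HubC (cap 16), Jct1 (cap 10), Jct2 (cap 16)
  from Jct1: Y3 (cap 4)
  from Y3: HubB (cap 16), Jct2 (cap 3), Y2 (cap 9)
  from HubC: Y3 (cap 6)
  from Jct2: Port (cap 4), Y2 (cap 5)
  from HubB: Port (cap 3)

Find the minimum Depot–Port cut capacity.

26

Augment Depot→Port: bottleneck 13, flow now 13.
Augment Depot→Jct3→Port: bottleneck 6, flow now 19.
Augment Depot→Jct3→Jct2→Port: bottleneck 4, flow now 23.
Augment Depot→Jct3→Jct1→Y3→HubB→Port: bottleneck 3, flow now 26.
No augmenting path remains; maximum flow = 26.
By max-flow min-cut, the minimum cut capacity equals the max flow.
In the residual graph, reachable from Depot: {Depot, Y2}.
Min-cut edges: Depot→Jct3 (13), Depot→Port (13); capacity 13 + 13 = 26.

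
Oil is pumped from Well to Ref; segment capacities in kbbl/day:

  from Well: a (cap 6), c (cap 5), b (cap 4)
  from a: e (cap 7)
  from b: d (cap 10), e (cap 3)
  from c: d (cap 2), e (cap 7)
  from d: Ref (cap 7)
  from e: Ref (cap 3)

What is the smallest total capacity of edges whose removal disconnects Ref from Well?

Augment Well→a→e→Ref: bottleneck 3, flow now 3.
Augment Well→b→d→Ref: bottleneck 4, flow now 7.
Augment Well→c→d→Ref: bottleneck 2, flow now 9.
No augmenting path remains; maximum flow = 9.
By max-flow min-cut, the minimum cut capacity equals the max flow.
In the residual graph, reachable from Well: {Well, a, c, e}.
Min-cut edges: Well→b (4), c→d (2), e→Ref (3); capacity 4 + 2 + 3 = 9.

9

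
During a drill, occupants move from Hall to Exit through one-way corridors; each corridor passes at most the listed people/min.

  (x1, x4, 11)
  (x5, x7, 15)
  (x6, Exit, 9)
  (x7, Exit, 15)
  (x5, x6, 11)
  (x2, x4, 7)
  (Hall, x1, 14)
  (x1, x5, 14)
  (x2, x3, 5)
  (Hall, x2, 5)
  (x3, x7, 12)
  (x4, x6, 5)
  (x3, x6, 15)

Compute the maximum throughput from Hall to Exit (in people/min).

19

Augment Hall→x1→x4→x6→Exit: bottleneck 5, flow now 5.
Augment Hall→x1→x5→x6→Exit: bottleneck 4, flow now 9.
Augment Hall→x1→x5→x7→Exit: bottleneck 5, flow now 14.
Augment Hall→x2→x3→x7→Exit: bottleneck 5, flow now 19.
No augmenting path remains; maximum flow = 19.
In the residual graph, reachable from Hall: {Hall}.
Min-cut edges: Hall→x1 (14), Hall→x2 (5); capacity 14 + 5 = 19.
This cut is saturated, so no flow can exceed 19.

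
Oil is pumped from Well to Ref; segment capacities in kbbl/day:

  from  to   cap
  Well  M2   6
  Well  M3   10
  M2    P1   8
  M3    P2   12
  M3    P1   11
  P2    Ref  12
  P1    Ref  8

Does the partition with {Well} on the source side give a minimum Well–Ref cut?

Given cut capacity: 6 + 10 = 16.
Augment Well→M2→P1→Ref: bottleneck 6, flow now 6.
Augment Well→M3→P2→Ref: bottleneck 10, flow now 16.
No augmenting path remains; maximum flow = 16.
Cut capacity 16 equals the max flow, so it is a minimum cut.

Yes — it is a minimum cut (capacity 16).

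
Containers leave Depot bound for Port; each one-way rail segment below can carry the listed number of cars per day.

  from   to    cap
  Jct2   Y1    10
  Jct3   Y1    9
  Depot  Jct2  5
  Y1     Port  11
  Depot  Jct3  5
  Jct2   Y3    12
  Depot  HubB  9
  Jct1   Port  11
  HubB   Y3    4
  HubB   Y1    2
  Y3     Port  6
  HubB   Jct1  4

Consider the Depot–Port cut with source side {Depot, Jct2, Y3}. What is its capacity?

Edges leaving {Depot, Jct2, Y3}: Depot→Jct3 (5), Depot→HubB (9), Jct2→Y1 (10), Y3→Port (6).
Cut capacity = 5 + 9 + 10 + 6 = 30.

30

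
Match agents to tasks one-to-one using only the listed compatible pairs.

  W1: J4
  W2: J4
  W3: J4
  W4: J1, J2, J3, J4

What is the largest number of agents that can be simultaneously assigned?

Unit-capacity flow: source→left, listed edges, right→sink; max matching = max flow.
Augmenting path W1→J4 (+1); matched 1.
Augmenting path W4→J1 (+1); matched 2.
No augmenting path remains; maximum matching = 2.
König certificate: {W4, J4} is a vertex cover of size 2 (every listed pair touches it), so no matching can be larger.

2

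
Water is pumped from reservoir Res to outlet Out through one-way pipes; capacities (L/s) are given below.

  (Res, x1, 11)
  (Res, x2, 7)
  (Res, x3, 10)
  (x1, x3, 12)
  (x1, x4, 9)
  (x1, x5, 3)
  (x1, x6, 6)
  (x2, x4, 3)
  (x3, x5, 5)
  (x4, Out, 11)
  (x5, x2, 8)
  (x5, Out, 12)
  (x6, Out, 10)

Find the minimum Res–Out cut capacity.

Augment Res→x1→x4→Out: bottleneck 9, flow now 9.
Augment Res→x1→x5→Out: bottleneck 2, flow now 11.
Augment Res→x2→x4→Out: bottleneck 2, flow now 13.
Augment Res→x3→x5→Out: bottleneck 5, flow now 18.
Augment Res→x2→x4→x1→x5→Out: bottleneck 1, flow now 19. (uses reverse residual edge)
No augmenting path remains; maximum flow = 19.
By max-flow min-cut, the minimum cut capacity equals the max flow.
In the residual graph, reachable from Res: {Res, x2, x3}.
Min-cut edges: Res→x1 (11), x2→x4 (3), x3→x5 (5); capacity 11 + 3 + 5 = 19.

19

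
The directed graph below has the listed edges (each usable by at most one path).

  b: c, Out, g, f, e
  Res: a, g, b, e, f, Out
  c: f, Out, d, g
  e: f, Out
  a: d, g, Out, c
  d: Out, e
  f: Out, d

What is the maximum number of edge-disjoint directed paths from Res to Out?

Assign every edge capacity 1; by Menger, the answer equals the max flow.
Path Res→Out (+1); total 1.
Path Res→a→Out (+1); total 2.
Path Res→b→Out (+1); total 3.
Path Res→e→Out (+1); total 4.
Path Res→f→Out (+1); total 5.
No residual Res→Out path; max flow = 5.
Certifying cut of size 5: {Res→Out, Res→a, Res→b, Res→e, Res→f}.

5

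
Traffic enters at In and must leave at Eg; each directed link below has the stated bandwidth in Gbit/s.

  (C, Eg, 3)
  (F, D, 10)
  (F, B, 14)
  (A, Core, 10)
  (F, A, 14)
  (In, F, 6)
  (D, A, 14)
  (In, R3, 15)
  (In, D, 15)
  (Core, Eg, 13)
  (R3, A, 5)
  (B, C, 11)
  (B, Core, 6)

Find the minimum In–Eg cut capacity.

16

Augment In→F→B→C→Eg: bottleneck 3, flow now 3.
Augment In→F→B→Core→Eg: bottleneck 3, flow now 6.
Augment In→R3→A→Core→Eg: bottleneck 5, flow now 11.
Augment In→D→A→Core→Eg: bottleneck 5, flow now 16.
No augmenting path remains; maximum flow = 16.
By max-flow min-cut, the minimum cut capacity equals the max flow.
In the residual graph, reachable from In: {In, R3, D, A}.
Min-cut edges: In→F (6), A→Core (10); capacity 6 + 10 = 16.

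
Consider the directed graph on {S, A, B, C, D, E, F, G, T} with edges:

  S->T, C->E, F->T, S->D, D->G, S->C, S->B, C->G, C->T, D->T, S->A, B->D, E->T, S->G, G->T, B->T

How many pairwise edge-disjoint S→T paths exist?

Assign every edge capacity 1; by Menger, the answer equals the max flow.
Path S→T (+1); total 1.
Path S→B→T (+1); total 2.
Path S→C→T (+1); total 3.
Path S→D→T (+1); total 4.
Path S→G→T (+1); total 5.
No residual S→T path; max flow = 5.
Certifying cut of size 5: {S→B, S→C, S→D, S→G, S→T}.

5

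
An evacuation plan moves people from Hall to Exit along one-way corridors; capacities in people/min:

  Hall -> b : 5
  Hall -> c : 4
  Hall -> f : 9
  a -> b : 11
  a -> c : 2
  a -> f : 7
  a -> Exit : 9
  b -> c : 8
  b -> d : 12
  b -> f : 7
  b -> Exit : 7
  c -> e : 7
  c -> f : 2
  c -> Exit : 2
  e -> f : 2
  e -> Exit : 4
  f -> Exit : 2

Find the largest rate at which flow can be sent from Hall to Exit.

Augment Hall→b→Exit: bottleneck 5, flow now 5.
Augment Hall→c→Exit: bottleneck 2, flow now 7.
Augment Hall→f→Exit: bottleneck 2, flow now 9.
Augment Hall→c→e→Exit: bottleneck 2, flow now 11.
No augmenting path remains; maximum flow = 11.
In the residual graph, reachable from Hall: {Hall, f}.
Min-cut edges: Hall→b (5), Hall→c (4), f→Exit (2); capacity 5 + 4 + 2 = 11.
This cut is saturated, so no flow can exceed 11.

11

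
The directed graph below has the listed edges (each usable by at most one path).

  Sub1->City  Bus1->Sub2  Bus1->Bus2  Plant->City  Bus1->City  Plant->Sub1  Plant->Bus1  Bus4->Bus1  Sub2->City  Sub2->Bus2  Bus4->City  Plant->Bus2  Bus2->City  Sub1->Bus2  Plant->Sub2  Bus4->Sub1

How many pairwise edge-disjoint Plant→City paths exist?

Assign every edge capacity 1; by Menger, the answer equals the max flow.
Path Plant→City (+1); total 1.
Path Plant→Bus1→City (+1); total 2.
Path Plant→Sub1→City (+1); total 3.
Path Plant→Bus2→City (+1); total 4.
Path Plant→Sub2→City (+1); total 5.
No residual Plant→City path; max flow = 5.
Certifying cut of size 5: {Plant→Bus1, Plant→Bus2, Plant→City, Plant→Sub1, Plant→Sub2}.

5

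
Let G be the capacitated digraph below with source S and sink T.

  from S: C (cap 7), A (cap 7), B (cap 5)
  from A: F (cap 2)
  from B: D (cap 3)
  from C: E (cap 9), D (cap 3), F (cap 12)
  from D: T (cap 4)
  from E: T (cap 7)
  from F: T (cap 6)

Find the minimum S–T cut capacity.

Augment S→A→F→T: bottleneck 2, flow now 2.
Augment S→B→D→T: bottleneck 3, flow now 5.
Augment S→C→D→T: bottleneck 1, flow now 6.
Augment S→C→E→T: bottleneck 6, flow now 12.
No augmenting path remains; maximum flow = 12.
By max-flow min-cut, the minimum cut capacity equals the max flow.
In the residual graph, reachable from S: {S, A, B}.
Min-cut edges: S→C (7), A→F (2), B→D (3); capacity 7 + 2 + 3 = 12.

12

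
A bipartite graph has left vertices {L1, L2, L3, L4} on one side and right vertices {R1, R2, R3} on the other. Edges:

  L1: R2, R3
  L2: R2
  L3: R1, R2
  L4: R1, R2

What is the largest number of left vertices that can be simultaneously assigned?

Unit-capacity flow: source→left, listed edges, right→sink; max matching = max flow.
Augmenting path L1→R2 (+1); matched 1.
Augmenting path L3→R1 (+1); matched 2.
Augmenting path L2→R2→L1→R3 (+1); matched 3.
No augmenting path remains; maximum matching = 3.
König certificate: {L1, R1, R2} is a vertex cover of size 3 (every listed pair touches it), so no matching can be larger.

3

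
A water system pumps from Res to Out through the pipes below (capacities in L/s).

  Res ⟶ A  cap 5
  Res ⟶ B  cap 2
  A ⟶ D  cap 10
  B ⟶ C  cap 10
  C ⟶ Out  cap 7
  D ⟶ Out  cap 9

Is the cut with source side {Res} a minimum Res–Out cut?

Given cut capacity: 5 + 2 = 7.
Augment Res→A→D→Out: bottleneck 5, flow now 5.
Augment Res→B→C→Out: bottleneck 2, flow now 7.
No augmenting path remains; maximum flow = 7.
Cut capacity 7 equals the max flow, so it is a minimum cut.

Yes — it is a minimum cut (capacity 7).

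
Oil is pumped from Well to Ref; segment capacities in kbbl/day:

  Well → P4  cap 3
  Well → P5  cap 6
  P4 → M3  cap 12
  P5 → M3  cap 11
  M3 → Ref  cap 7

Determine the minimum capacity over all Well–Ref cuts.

7

Augment Well→P4→M3→Ref: bottleneck 3, flow now 3.
Augment Well→P5→M3→Ref: bottleneck 4, flow now 7.
No augmenting path remains; maximum flow = 7.
By max-flow min-cut, the minimum cut capacity equals the max flow.
In the residual graph, reachable from Well: {Well, P4, P5, M3}.
Min-cut edges: M3→Ref (7); capacity 7 = 7.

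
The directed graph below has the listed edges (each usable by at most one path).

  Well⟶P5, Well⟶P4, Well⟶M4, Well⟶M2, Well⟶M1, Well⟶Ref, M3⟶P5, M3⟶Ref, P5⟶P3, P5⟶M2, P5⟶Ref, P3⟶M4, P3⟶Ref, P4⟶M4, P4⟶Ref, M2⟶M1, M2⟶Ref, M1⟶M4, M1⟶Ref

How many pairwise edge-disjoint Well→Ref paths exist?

Assign every edge capacity 1; by Menger, the answer equals the max flow.
Path Well→Ref (+1); total 1.
Path Well→P5→Ref (+1); total 2.
Path Well→P4→Ref (+1); total 3.
Path Well→M2→Ref (+1); total 4.
Path Well→M1→Ref (+1); total 5.
No residual Well→Ref path; max flow = 5.
Certifying cut of size 5: {Well→M1, Well→M2, Well→P4, Well→P5, Well→Ref}.

5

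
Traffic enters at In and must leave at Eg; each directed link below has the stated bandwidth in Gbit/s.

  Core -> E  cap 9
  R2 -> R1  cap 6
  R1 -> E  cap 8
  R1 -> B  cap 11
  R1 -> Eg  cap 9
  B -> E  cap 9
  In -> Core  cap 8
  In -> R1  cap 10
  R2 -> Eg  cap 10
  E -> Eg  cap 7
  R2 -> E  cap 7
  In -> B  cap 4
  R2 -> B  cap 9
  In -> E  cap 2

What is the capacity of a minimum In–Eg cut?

Augment In→R1→Eg: bottleneck 9, flow now 9.
Augment In→E→Eg: bottleneck 2, flow now 11.
Augment In→Core→E→Eg: bottleneck 5, flow now 16.
No augmenting path remains; maximum flow = 16.
By max-flow min-cut, the minimum cut capacity equals the max flow.
In the residual graph, reachable from In: {In, Core, R1, B, E}.
Min-cut edges: R1→Eg (9), E→Eg (7); capacity 9 + 7 = 16.

16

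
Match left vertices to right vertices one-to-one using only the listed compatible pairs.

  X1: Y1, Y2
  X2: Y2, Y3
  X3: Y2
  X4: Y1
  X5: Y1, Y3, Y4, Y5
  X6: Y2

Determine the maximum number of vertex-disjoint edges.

Unit-capacity flow: source→left, listed edges, right→sink; max matching = max flow.
Augmenting path X1→Y1 (+1); matched 1.
Augmenting path X2→Y2 (+1); matched 2.
Augmenting path X5→Y3 (+1); matched 3.
Augmenting path X3→Y2→X2→Y3→X5→Y4 (+1); matched 4.
No augmenting path remains; maximum matching = 4.
König certificate: {X2, X5, Y1, Y2} is a vertex cover of size 4 (every listed pair touches it), so no matching can be larger.

4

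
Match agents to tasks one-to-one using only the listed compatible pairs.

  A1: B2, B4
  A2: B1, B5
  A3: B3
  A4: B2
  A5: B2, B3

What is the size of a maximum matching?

Unit-capacity flow: source→left, listed edges, right→sink; max matching = max flow.
Augmenting path A1→B2 (+1); matched 1.
Augmenting path A2→B1 (+1); matched 2.
Augmenting path A3→B3 (+1); matched 3.
Augmenting path A4→B2→A1→B4 (+1); matched 4.
No augmenting path remains; maximum matching = 4.
König certificate: {A1, A2, B2, B3} is a vertex cover of size 4 (every listed pair touches it), so no matching can be larger.

4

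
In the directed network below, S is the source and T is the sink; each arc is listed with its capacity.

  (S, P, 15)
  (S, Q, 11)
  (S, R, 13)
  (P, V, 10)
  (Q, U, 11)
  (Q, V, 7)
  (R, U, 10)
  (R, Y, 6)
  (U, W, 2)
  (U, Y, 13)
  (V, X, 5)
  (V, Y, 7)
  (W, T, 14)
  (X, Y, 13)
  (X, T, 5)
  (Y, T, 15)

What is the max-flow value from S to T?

22

Augment S→R→Y→T: bottleneck 6, flow now 6.
Augment S→P→V→X→T: bottleneck 5, flow now 11.
Augment S→P→V→Y→T: bottleneck 5, flow now 16.
Augment S→Q→U→W→T: bottleneck 2, flow now 18.
Augment S→Q→U→Y→T: bottleneck 4, flow now 22.
No augmenting path remains; maximum flow = 22.
In the residual graph, reachable from S: {S, P, Q, R, U, V, Y}.
Min-cut edges: U→W (2), V→X (5), Y→T (15); capacity 2 + 5 + 15 = 22.
This cut is saturated, so no flow can exceed 22.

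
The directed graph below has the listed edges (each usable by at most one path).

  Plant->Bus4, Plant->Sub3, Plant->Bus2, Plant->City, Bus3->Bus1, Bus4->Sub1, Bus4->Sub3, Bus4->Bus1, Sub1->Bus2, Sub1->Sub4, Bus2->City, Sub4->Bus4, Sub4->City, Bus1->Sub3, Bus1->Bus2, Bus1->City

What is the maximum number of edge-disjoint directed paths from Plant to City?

Assign every edge capacity 1; by Menger, the answer equals the max flow.
Path Plant→City (+1); total 1.
Path Plant→Bus2→City (+1); total 2.
Path Plant→Bus4→Bus1→City (+1); total 3.
No residual Plant→City path; max flow = 3.
Certifying cut of size 3: {Plant→Bus2, Plant→Bus4, Plant→City}.

3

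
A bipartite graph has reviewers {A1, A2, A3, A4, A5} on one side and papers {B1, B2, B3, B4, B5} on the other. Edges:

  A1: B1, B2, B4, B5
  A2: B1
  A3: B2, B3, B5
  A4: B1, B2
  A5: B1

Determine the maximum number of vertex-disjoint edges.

4

Unit-capacity flow: source→left, listed edges, right→sink; max matching = max flow.
Augmenting path A1→B1 (+1); matched 1.
Augmenting path A3→B2 (+1); matched 2.
Augmenting path A2→B1→A1→B4 (+1); matched 3.
Augmenting path A4→B2→A3→B3 (+1); matched 4.
No augmenting path remains; maximum matching = 4.
König certificate: {A1, A3, A4, B1} is a vertex cover of size 4 (every listed pair touches it), so no matching can be larger.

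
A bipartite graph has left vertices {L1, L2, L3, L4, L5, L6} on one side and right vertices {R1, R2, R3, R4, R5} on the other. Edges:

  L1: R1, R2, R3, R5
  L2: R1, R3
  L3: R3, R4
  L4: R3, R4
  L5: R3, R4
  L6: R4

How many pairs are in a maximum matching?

4

Unit-capacity flow: source→left, listed edges, right→sink; max matching = max flow.
Augmenting path L1→R1 (+1); matched 1.
Augmenting path L2→R3 (+1); matched 2.
Augmenting path L3→R4 (+1); matched 3.
Augmenting path L4→R3→L2→R1→L1→R2 (+1); matched 4.
No augmenting path remains; maximum matching = 4.
König certificate: {L1, L2, R3, R4} is a vertex cover of size 4 (every listed pair touches it), so no matching can be larger.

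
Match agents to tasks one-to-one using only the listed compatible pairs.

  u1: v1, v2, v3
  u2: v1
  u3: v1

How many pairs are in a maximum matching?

2

Unit-capacity flow: source→left, listed edges, right→sink; max matching = max flow.
Augmenting path u1→v1 (+1); matched 1.
Augmenting path u2→v1→u1→v2 (+1); matched 2.
No augmenting path remains; maximum matching = 2.
König certificate: {u1, v1} is a vertex cover of size 2 (every listed pair touches it), so no matching can be larger.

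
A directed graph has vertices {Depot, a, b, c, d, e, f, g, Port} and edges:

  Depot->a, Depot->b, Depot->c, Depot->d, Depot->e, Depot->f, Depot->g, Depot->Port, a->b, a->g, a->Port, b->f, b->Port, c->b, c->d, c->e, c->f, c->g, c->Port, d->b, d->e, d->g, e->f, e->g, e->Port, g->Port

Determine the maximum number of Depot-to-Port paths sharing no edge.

Assign every edge capacity 1; by Menger, the answer equals the max flow.
Path Depot→Port (+1); total 1.
Path Depot→a→Port (+1); total 2.
Path Depot→b→Port (+1); total 3.
Path Depot→c→Port (+1); total 4.
Path Depot→e→Port (+1); total 5.
Path Depot→g→Port (+1); total 6.
No residual Depot→Port path; max flow = 6.
Certifying cut of size 6: {Depot→Port, Depot→a, Depot→c, b→Port, e→Port, g→Port}.

6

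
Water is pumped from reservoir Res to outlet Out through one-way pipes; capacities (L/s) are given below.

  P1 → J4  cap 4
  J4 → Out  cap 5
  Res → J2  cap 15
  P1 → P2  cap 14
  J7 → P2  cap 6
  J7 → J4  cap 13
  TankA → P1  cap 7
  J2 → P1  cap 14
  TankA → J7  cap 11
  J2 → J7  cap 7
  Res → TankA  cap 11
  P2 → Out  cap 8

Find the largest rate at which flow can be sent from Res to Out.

Augment Res→TankA→P1→J4→Out: bottleneck 4, flow now 4.
Augment Res→TankA→P1→P2→Out: bottleneck 3, flow now 7.
Augment Res→TankA→J7→J4→Out: bottleneck 1, flow now 8.
Augment Res→TankA→J7→P2→Out: bottleneck 3, flow now 11.
Augment Res→J2→P1→P2→Out: bottleneck 2, flow now 13.
No augmenting path remains; maximum flow = 13.
In the residual graph, reachable from Res: {Res, TankA, J2, P1, J7, J4, P2}.
Min-cut edges: J4→Out (5), P2→Out (8); capacity 5 + 8 = 13.
This cut is saturated, so no flow can exceed 13.

13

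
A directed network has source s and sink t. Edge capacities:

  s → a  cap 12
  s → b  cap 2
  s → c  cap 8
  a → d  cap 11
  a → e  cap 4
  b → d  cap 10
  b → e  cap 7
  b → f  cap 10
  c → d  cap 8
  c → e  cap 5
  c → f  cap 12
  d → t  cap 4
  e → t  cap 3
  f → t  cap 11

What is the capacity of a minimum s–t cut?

17

Augment s→a→d→t: bottleneck 4, flow now 4.
Augment s→a→e→t: bottleneck 3, flow now 7.
Augment s→b→f→t: bottleneck 2, flow now 9.
Augment s→c→f→t: bottleneck 8, flow now 17.
No augmenting path remains; maximum flow = 17.
By max-flow min-cut, the minimum cut capacity equals the max flow.
In the residual graph, reachable from s: {s, a, d, e}.
Min-cut edges: s→b (2), s→c (8), d→t (4), e→t (3); capacity 2 + 8 + 4 + 3 = 17.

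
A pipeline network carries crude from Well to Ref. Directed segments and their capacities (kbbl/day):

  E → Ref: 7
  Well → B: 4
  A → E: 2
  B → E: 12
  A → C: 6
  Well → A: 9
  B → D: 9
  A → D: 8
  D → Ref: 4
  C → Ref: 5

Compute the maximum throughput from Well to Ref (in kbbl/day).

Augment Well→A→C→Ref: bottleneck 5, flow now 5.
Augment Well→A→D→Ref: bottleneck 4, flow now 9.
Augment Well→B→E→Ref: bottleneck 4, flow now 13.
No augmenting path remains; maximum flow = 13.
In the residual graph, reachable from Well: {Well}.
Min-cut edges: Well→A (9), Well→B (4); capacity 9 + 4 = 13.
This cut is saturated, so no flow can exceed 13.

13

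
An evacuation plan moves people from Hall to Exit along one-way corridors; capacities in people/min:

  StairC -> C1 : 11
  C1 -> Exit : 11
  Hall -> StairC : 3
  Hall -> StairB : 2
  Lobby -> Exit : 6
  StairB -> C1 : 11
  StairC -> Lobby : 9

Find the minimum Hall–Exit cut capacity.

5

Augment Hall→StairB→C1→Exit: bottleneck 2, flow now 2.
Augment Hall→StairC→C1→Exit: bottleneck 3, flow now 5.
No augmenting path remains; maximum flow = 5.
By max-flow min-cut, the minimum cut capacity equals the max flow.
In the residual graph, reachable from Hall: {Hall}.
Min-cut edges: Hall→StairB (2), Hall→StairC (3); capacity 2 + 3 = 5.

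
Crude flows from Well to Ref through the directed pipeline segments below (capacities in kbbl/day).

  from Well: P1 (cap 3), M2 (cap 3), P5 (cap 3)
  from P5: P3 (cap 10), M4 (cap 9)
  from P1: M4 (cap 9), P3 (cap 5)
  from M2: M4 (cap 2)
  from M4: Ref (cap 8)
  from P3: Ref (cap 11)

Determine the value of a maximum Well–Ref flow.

Augment Well→P5→M4→Ref: bottleneck 3, flow now 3.
Augment Well→P1→M4→Ref: bottleneck 3, flow now 6.
Augment Well→M2→M4→Ref: bottleneck 2, flow now 8.
No augmenting path remains; maximum flow = 8.
In the residual graph, reachable from Well: {Well, M2}.
Min-cut edges: Well→P5 (3), Well→P1 (3), M2→M4 (2); capacity 3 + 3 + 2 = 8.
This cut is saturated, so no flow can exceed 8.

8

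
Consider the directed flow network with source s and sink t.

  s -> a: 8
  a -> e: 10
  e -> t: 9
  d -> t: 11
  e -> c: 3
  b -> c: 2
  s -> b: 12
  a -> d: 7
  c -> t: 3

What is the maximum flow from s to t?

10

Augment s→a→d→t: bottleneck 7, flow now 7.
Augment s→a→e→t: bottleneck 1, flow now 8.
Augment s→b→c→t: bottleneck 2, flow now 10.
No augmenting path remains; maximum flow = 10.
In the residual graph, reachable from s: {s, b}.
Min-cut edges: s→a (8), b→c (2); capacity 8 + 2 = 10.
This cut is saturated, so no flow can exceed 10.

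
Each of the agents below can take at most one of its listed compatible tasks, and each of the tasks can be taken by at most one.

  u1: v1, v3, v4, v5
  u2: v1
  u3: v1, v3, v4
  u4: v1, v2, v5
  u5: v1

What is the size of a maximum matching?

4

Unit-capacity flow: source→left, listed edges, right→sink; max matching = max flow.
Augmenting path u1→v1 (+1); matched 1.
Augmenting path u3→v3 (+1); matched 2.
Augmenting path u4→v2 (+1); matched 3.
Augmenting path u2→v1→u1→v4 (+1); matched 4.
No augmenting path remains; maximum matching = 4.
König certificate: {u1, u3, u4, v1} is a vertex cover of size 4 (every listed pair touches it), so no matching can be larger.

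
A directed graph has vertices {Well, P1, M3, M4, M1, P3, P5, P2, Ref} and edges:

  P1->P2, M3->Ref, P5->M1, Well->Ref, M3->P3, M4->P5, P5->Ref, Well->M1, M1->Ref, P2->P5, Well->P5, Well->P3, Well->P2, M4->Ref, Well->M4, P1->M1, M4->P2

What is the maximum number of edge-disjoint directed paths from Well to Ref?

4

Assign every edge capacity 1; by Menger, the answer equals the max flow.
Path Well→Ref (+1); total 1.
Path Well→M4→Ref (+1); total 2.
Path Well→M1→Ref (+1); total 3.
Path Well→P5→Ref (+1); total 4.
No residual Well→Ref path; max flow = 4.
Certifying cut of size 4: {M1→Ref, P5→Ref, Well→M4, Well→Ref}.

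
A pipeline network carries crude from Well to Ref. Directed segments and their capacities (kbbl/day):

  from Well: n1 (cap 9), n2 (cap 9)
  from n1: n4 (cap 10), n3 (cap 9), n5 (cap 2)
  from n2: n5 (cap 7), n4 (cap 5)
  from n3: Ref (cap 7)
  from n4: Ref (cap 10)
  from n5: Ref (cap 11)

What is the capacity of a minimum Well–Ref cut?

Augment Well→n1→n3→Ref: bottleneck 7, flow now 7.
Augment Well→n1→n4→Ref: bottleneck 2, flow now 9.
Augment Well→n2→n4→Ref: bottleneck 5, flow now 14.
Augment Well→n2→n5→Ref: bottleneck 4, flow now 18.
No augmenting path remains; maximum flow = 18.
By max-flow min-cut, the minimum cut capacity equals the max flow.
In the residual graph, reachable from Well: {Well}.
Min-cut edges: Well→n1 (9), Well→n2 (9); capacity 9 + 9 = 18.

18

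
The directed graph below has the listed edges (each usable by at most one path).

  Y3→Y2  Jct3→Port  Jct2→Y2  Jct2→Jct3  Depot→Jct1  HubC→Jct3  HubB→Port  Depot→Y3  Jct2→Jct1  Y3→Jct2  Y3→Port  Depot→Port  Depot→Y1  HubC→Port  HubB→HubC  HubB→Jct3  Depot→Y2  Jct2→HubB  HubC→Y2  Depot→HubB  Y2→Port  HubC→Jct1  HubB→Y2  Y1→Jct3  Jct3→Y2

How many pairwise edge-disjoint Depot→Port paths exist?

5

Assign every edge capacity 1; by Menger, the answer equals the max flow.
Path Depot→Port (+1); total 1.
Path Depot→HubB→Port (+1); total 2.
Path Depot→Y3→Port (+1); total 3.
Path Depot→Y2→Port (+1); total 4.
Path Depot→Y1→Jct3→Port (+1); total 5.
No residual Depot→Port path; max flow = 5.
Certifying cut of size 5: {Depot→HubB, Depot→Port, Depot→Y1, Depot→Y2, Depot→Y3}.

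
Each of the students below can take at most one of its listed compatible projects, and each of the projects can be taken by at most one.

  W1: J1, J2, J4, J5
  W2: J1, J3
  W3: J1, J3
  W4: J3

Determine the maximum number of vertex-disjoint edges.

Unit-capacity flow: source→left, listed edges, right→sink; max matching = max flow.
Augmenting path W1→J1 (+1); matched 1.
Augmenting path W2→J3 (+1); matched 2.
Augmenting path W3→J1→W1→J2 (+1); matched 3.
No augmenting path remains; maximum matching = 3.
König certificate: {W1, J1, J3} is a vertex cover of size 3 (every listed pair touches it), so no matching can be larger.

3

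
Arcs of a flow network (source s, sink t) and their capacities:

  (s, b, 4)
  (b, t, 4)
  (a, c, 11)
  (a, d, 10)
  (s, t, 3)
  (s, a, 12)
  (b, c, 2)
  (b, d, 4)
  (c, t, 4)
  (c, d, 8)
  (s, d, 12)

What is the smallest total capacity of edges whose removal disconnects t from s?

11

Augment s→t: bottleneck 3, flow now 3.
Augment s→b→t: bottleneck 4, flow now 7.
Augment s→a→c→t: bottleneck 4, flow now 11.
No augmenting path remains; maximum flow = 11.
By max-flow min-cut, the minimum cut capacity equals the max flow.
In the residual graph, reachable from s: {s, a, c, d}.
Min-cut edges: s→b (4), s→t (3), c→t (4); capacity 4 + 3 + 4 = 11.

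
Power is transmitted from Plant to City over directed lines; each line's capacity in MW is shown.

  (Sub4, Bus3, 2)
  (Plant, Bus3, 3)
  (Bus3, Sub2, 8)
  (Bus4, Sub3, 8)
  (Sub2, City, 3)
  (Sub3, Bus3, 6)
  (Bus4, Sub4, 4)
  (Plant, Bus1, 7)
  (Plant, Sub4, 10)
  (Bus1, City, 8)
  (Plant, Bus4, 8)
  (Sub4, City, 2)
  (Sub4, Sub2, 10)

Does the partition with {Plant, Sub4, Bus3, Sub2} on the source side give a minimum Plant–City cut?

No — its capacity is 20, but the minimum cut has capacity 12.

Given cut capacity: 8 + 7 + 2 + 3 = 20.
Augment Plant→Bus1→City: bottleneck 7, flow now 7.
Augment Plant→Sub4→City: bottleneck 2, flow now 9.
Augment Plant→Sub4→Sub2→City: bottleneck 3, flow now 12.
No augmenting path remains; maximum flow = 12.
In the residual graph, reachable from Plant: {Plant, Bus4, Sub4, Sub3, Bus3, Sub2}.
Min-cut edges: Plant→Bus1 (7), Sub4→City (2), Sub2→City (3); capacity 7 + 2 + 3 = 12.
Cut capacity 20 exceeds the max flow 12, so it is not minimum.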